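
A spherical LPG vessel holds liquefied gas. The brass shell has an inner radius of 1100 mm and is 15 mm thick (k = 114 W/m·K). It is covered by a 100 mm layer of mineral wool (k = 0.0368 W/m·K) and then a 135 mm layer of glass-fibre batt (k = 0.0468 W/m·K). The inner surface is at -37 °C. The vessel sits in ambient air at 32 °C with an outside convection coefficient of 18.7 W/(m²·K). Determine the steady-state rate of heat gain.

Q ≈ 229 W

Radial (spherical) resistances in series:
R_brass shell = (1/1.1 − 1/1.115)/(4π×114) = 8.537×10^-6 K/W
R_mineral wool = (1/1.115 − 1/1.215)/(4π×0.0368) = 0.1596 K/W
R_glass-fibre batt = (1/1.215 − 1/1.35)/(4π×0.0468) = 0.1399 K/W
R_outer film = 1/(h·4πr_o²) = 1/(18.7×4π×1.35²) = 0.002335 K/W
R_total = 0.3019 K/W
Q = ΔT/R_total = 69/0.3019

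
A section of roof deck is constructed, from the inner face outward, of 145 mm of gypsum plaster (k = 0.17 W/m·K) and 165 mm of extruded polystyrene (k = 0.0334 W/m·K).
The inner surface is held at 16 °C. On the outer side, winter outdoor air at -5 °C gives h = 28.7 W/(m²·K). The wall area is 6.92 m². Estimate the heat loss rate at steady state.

Treating each layer as a thermal resistance in series:
R_gypsum plaster = L/(kA) = 0.145/(0.17×6.92) = 0.1233 K/W
R_extruded polystyrene = L/(kA) = 0.165/(0.0334×6.92) = 0.7139 K/W
R_outer film = 1/(h_o·A) = 1/(28.7×6.92) = 0.005035 K/W
R_total = 0.8422 K/W
Q = ΔT / R_total = 21 / 0.8422

Q ≈ 24.9 W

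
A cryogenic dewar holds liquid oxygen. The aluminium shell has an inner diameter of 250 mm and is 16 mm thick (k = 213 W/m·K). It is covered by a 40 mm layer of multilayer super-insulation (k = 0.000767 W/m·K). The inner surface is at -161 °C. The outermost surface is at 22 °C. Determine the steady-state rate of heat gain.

Radial (spherical) resistances in series:
R_aluminium shell = (1/0.125 − 1/0.141)/(4π×213) = 3.392×10^-4 K/W
R_multilayer super-insulation = (1/0.141 − 1/0.181)/(4π×0.000767) = 162.6 K/W
R_total = 162.6 K/W
Q = ΔT/R_total = 183/162.6

Q ≈ 1.13 W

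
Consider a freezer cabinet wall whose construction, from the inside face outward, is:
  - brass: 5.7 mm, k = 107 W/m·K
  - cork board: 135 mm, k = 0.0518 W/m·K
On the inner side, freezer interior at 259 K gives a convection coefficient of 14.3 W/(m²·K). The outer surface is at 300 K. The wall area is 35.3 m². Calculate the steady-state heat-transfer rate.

Using the resistance-network approach (series):
R_inner film = 1/(h_i·A) = 1/(14.3×35.3) = 0.001981 K/W
R_brass = L/(kA) = 0.0057/(107×35.3) = 1.509×10^-6 K/W
R_cork board = L/(kA) = 0.135/(0.0518×35.3) = 0.07383 K/W
R_total = 0.07581 K/W
Q = ΔT / R_total = 41 / 0.07581

Q ≈ 541 W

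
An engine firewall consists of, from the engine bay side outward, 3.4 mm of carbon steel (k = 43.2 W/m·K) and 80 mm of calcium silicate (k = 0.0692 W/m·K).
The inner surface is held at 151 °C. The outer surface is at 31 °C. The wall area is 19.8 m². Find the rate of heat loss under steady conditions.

Model the wall as resistances in series:
R_carbon steel = L/(kA) = 0.0034/(43.2×19.8) = 3.975×10^-6 K/W
R_calcium silicate = L/(kA) = 0.08/(0.0692×19.8) = 0.05839 K/W
R_total = 0.05839 K/W
Q = ΔT / R_total = 120 / 0.05839

Q ≈ 2060 W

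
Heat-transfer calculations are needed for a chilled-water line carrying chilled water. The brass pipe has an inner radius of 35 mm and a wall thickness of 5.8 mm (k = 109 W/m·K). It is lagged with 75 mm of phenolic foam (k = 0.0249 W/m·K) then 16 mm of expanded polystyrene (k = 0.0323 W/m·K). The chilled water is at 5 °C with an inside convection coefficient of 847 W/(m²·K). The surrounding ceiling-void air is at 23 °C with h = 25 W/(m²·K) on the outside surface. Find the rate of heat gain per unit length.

q′ ≈ 2.45 W/m

Cylindrical conduction, so R = ln(r₂/r₁)/(2πkL) per layer, in series:
R_inner film = 1/(h_i·2πr₁L) = 1/(847×2π×0.035×1) = 0.005369 K/W
R_brass pipe wall = ln(40.8/35)/(2π×109×1) = 2.239×10^-4 K/W
R_phenolic foam = ln(115.8/40.8)/(2π×0.0249×1) = 6.668 K/W
R_expanded polystyrene = ln(131.8/115.8)/(2π×0.0323×1) = 0.6377 K/W
R_outer film = 1/(h_o·2πr_oL) = 1/(25×2π×0.1318×1) = 0.0483 K/W
R_total = 7.359 K/W
Q = ΔT/R_total = 18/7.359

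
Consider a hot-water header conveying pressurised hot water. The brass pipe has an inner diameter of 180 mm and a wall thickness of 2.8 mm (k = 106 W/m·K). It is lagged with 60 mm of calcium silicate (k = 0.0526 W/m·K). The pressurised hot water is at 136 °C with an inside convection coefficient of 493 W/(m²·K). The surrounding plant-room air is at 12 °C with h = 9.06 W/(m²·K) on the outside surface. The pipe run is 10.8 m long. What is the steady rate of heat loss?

Q ≈ 823 W

For a radial system each layer contributes R = ln(r_out/r_in)/(2πkL); films add R = 1/(hA).
R_inner film = 1/(h_i·2πr₁L) = 1/(493×2π×0.09×10.8) = 3.321×10^-4 K/W
R_brass pipe wall = ln(92.8/90)/(2π×106×10.8) = 4.259×10^-6 K/W
R_calcium silicate = ln(152.8/92.8)/(2π×0.0526×10.8) = 0.1397 K/W
R_outer film = 1/(h_o·2πr_oL) = 1/(9.06×2π×0.1528×10.8) = 0.01064 K/W
R_total = 0.1507 K/W
Q = ΔT/R_total = 124/0.1507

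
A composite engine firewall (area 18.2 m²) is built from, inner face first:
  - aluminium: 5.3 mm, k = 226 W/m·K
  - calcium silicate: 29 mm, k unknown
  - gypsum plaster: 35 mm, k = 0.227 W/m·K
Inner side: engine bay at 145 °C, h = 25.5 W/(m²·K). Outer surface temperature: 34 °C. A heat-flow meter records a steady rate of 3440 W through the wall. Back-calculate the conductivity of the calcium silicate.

Series thermal resistances:
R_inner film = 1/(h_i·A) = 1/(25.5×18.2) = 0.002155 K/W
R_aluminium = L/(kA) = 0.0053/(226×18.2) = 1.289×10^-6 K/W
R_gypsum plaster = L/(kA) = 0.035/(0.227×18.2) = 0.008472 K/W
Sum of known resistances R_other = 0.01063 K/W
Total R = ΔT/Q = 111/3440 = 0.03227 K/W
R_calcium silicate = R_total − R_other = 0.02164 K/W
k = L/(R·A) = 0.029/(0.02164×18.2)

k ≈ 0.0736 W/(m·K)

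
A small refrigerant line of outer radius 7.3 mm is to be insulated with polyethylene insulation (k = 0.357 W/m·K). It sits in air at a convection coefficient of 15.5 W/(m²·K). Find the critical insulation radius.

For a cylinder r_cr = k/h = 0.357/15.5
r_cr = 23 mm; since the bare radius (7.3 mm) is below r_cr, adding a thin layer of insulation will *increase* heat loss.

r_cr ≈ 23 mm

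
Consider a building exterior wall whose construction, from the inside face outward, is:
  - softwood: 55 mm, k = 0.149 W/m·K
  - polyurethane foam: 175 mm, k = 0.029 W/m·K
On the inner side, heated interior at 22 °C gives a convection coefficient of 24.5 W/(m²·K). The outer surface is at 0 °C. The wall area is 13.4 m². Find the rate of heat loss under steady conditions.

Using the resistance-network approach (series):
R_inner film = 1/(h_i·A) = 1/(24.5×13.4) = 0.003046 K/W
R_softwood = L/(kA) = 0.055/(0.149×13.4) = 0.02755 K/W
R_polyurethane foam = L/(kA) = 0.175/(0.029×13.4) = 0.4503 K/W
R_total = 0.4809 K/W
Q = ΔT / R_total = 22 / 0.4809

Q ≈ 45.7 W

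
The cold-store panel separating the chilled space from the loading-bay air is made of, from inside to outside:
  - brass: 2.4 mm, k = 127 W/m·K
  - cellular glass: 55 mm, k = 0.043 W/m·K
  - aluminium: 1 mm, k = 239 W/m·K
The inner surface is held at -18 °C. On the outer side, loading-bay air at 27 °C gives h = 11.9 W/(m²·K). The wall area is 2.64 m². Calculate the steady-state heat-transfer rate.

Series thermal resistances:
R_brass = L/(kA) = 0.0024/(127×2.64) = 7.158×10^-6 K/W
R_cellular glass = L/(kA) = 0.055/(0.043×2.64) = 0.4845 K/W
R_aluminium = L/(kA) = 0.001/(239×2.64) = 1.585×10^-6 K/W
R_outer film = 1/(h_o·A) = 1/(11.9×2.64) = 0.03183 K/W
R_total = 0.5163 K/W
Q = ΔT / R_total = 45 / 0.5163

Q ≈ 87.2 W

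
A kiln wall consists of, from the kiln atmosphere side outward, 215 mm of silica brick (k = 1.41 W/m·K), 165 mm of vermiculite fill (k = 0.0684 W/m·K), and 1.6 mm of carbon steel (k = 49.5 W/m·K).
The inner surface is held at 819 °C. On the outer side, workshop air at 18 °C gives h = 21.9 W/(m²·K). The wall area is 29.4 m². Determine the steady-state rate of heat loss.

Using the resistance-network approach (series):
R_silica brick = L/(kA) = 0.215/(1.41×29.4) = 0.005186 K/W
R_vermiculite fill = L/(kA) = 0.165/(0.0684×29.4) = 0.08205 K/W
R_carbon steel = L/(kA) = 0.0016/(49.5×29.4) = 1.099×10^-6 K/W
R_outer film = 1/(h_o·A) = 1/(21.9×29.4) = 0.001553 K/W
R_total = 0.08879 K/W
Q = ΔT / R_total = 801 / 0.08879

Q ≈ 9020 W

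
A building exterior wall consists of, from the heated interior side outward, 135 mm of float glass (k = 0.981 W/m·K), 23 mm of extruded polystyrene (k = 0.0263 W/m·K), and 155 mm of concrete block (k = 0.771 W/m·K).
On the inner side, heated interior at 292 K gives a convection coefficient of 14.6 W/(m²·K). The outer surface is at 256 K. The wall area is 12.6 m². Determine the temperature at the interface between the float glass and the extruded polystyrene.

T ≈ 286 K

Thermal resistances in series:
R_inner film = 1/(h_i·A) = 1/(14.6×12.6) = 0.005436 K/W
R_float glass = L/(kA) = 0.135/(0.981×12.6) = 0.01092 K/W
R_extruded polystyrene = L/(kA) = 0.023/(0.0263×12.6) = 0.06941 K/W
R_concrete block = L/(kA) = 0.155/(0.771×12.6) = 0.01596 K/W
R_total = 0.1017 K/W;  Q = ΔT/R_total = 36/0.1017 = 353.9 W
T_interface = T_inner − Q·ΣR(inner→interface) = 292 − 354×0.01636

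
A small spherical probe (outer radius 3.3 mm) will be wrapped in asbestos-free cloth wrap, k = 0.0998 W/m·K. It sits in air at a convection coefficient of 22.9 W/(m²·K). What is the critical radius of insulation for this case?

For a sphere r_cr = 2k/h = 2×0.0998/22.9
r_cr = 8.72 mm; since the bare radius (3.3 mm) is below r_cr, adding a thin layer of insulation will *increase* heat loss.

r_cr ≈ 8.72 mm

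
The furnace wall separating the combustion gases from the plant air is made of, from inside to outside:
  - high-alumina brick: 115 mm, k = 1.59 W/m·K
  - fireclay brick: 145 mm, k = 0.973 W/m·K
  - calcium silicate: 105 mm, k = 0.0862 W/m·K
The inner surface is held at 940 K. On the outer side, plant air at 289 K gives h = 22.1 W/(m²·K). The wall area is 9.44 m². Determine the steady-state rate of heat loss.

Model the wall as resistances in series:
R_high-alumina brick = L/(kA) = 0.115/(1.59×9.44) = 0.007662 K/W
R_fireclay brick = L/(kA) = 0.145/(0.973×9.44) = 0.01579 K/W
R_calcium silicate = L/(kA) = 0.105/(0.0862×9.44) = 0.129 K/W
R_outer film = 1/(h_o·A) = 1/(22.1×9.44) = 0.004793 K/W
R_total = 0.1573 K/W
Q = ΔT / R_total = 651 / 0.1573

Q ≈ 4140 W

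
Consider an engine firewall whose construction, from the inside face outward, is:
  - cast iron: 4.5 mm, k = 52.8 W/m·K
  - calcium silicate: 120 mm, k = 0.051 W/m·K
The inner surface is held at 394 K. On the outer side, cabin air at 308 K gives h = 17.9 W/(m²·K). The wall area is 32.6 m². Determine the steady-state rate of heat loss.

Using the resistance-network approach (series):
R_cast iron = L/(kA) = 0.0045/(52.8×32.6) = 2.614×10^-6 K/W
R_calcium silicate = L/(kA) = 0.12/(0.051×32.6) = 0.07218 K/W
R_outer film = 1/(h_o·A) = 1/(17.9×32.6) = 0.001714 K/W
R_total = 0.07389 K/W
Q = ΔT / R_total = 86 / 0.07389

Q ≈ 1160 W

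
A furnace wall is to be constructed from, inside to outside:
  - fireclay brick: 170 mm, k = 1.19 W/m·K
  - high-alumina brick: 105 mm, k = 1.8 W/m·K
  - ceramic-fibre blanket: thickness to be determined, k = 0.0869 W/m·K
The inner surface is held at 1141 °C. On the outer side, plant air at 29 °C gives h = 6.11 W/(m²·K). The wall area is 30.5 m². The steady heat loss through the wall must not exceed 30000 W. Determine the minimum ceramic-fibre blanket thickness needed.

Using the resistance-network approach (series):
R_fireclay brick = L/(kA) = 0.17/(1.19×30.5) = 0.004684 K/W
R_high-alumina brick = L/(kA) = 0.105/(1.8×30.5) = 0.001913 K/W
R_outer film = 1/(h_o·A) = 1/(6.11×30.5) = 0.005366 K/W
Sum of the known resistances R_other = 0.01196 K/W
Required total resistance R_tot = ΔT/Q_allow = 1112/30000 = 0.03707 K/W
R_ceramic-fibre blanket = R_tot − R_other = 0.0251 K/W
L = R·k·A = 0.0251×0.0869×30.5

L ≈ 66.5 mm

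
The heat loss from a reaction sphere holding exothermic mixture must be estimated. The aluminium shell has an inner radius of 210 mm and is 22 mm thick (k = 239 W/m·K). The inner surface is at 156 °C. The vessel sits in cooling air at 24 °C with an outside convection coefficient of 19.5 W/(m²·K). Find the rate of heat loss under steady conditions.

Q ≈ 1740 W

Each spherical layer contributes R = (1/r_i − 1/r_o)/(4πk):
R_aluminium shell = (1/0.21 − 1/0.232)/(4π×239) = 1.504×10^-4 K/W
R_outer film = 1/(h·4πr_o²) = 1/(19.5×4π×0.232²) = 0.07582 K/W
R_total = 0.07597 K/W
Q = ΔT/R_total = 132/0.07597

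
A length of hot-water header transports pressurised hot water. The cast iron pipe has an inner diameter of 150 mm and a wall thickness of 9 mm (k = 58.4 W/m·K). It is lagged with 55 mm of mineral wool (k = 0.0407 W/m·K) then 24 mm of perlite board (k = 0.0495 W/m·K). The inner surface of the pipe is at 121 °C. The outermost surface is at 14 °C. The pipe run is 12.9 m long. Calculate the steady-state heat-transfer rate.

Per-layer cylindrical resistances, series-summed:
R_cast iron pipe wall = ln(84/75)/(2π×58.4×12.9) = 2.394×10^-5 K/W
R_mineral wool = ln(139/84)/(2π×0.0407×12.9) = 0.1527 K/W
R_perlite board = ln(163/139)/(2π×0.0495×12.9) = 0.0397 K/W
R_total = 0.1924 K/W
Q = ΔT/R_total = 107/0.1924

Q ≈ 556 W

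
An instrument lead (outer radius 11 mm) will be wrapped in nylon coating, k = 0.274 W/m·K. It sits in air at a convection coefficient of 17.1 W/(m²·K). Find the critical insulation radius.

For a cylinder r_cr = k/h = 0.274/17.1
r_cr = 16 mm; since the bare radius (11 mm) is below r_cr, adding a thin layer of insulation will *increase* heat loss.

r_cr ≈ 16 mm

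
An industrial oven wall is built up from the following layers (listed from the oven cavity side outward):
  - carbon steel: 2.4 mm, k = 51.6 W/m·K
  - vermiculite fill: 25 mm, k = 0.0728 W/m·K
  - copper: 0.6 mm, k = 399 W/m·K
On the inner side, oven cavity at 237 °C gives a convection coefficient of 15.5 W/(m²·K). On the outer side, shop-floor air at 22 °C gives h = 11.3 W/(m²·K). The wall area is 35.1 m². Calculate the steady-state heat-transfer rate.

Q ≈ 15200 W

Series thermal resistances:
R_inner film = 1/(h_i·A) = 1/(15.5×35.1) = 0.001838 K/W
R_carbon steel = L/(kA) = 0.0024/(51.6×35.1) = 1.325×10^-6 K/W
R_vermiculite fill = L/(kA) = 0.025/(0.0728×35.1) = 0.009784 K/W
R_copper = L/(kA) = 0.0006/(399×35.1) = 4.284×10^-8 K/W
R_outer film = 1/(h_o·A) = 1/(11.3×35.1) = 0.002521 K/W
R_total = 0.01414 K/W
Q = ΔT / R_total = 215 / 0.01414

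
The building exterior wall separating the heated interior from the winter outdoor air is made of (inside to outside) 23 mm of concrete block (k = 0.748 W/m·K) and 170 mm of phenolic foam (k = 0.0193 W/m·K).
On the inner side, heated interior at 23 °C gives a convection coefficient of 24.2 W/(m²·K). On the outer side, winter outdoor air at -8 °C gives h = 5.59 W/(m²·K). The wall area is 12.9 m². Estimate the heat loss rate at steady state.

Thermal resistances in series:
R_inner film = 1/(h_i·A) = 1/(24.2×12.9) = 0.003203 K/W
R_concrete block = L/(kA) = 0.023/(0.748×12.9) = 0.002384 K/W
R_phenolic foam = L/(kA) = 0.17/(0.0193×12.9) = 0.6828 K/W
R_outer film = 1/(h_o·A) = 1/(5.59×12.9) = 0.01387 K/W
R_total = 0.7023 K/W
Q = ΔT / R_total = 31 / 0.7023

Q ≈ 44.1 W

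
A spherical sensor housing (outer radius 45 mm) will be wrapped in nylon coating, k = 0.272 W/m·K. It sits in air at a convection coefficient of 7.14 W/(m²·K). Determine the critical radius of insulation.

r_cr ≈ 76.2 mm

For a sphere r_cr = 2k/h = 2×0.272/7.14
r_cr = 76.2 mm; since the bare radius (45 mm) is below r_cr, adding a thin layer of insulation will *increase* heat loss.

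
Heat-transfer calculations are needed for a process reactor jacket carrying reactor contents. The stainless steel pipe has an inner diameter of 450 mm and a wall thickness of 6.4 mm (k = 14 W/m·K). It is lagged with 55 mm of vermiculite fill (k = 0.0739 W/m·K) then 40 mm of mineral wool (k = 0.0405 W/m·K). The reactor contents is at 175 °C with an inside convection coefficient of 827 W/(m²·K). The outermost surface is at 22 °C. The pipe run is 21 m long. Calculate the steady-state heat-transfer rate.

Radial resistances (cylindrical: R_cond = ln(r_o/r_i)/(2πkL), R_conv = 1/(h·2πrL)):
R_inner film = 1/(h_i·2πr₁L) = 1/(827×2π×0.225×21) = 4.073×10^-5 K/W
R_stainless steel pipe wall = ln(231.4/225)/(2π×14×21) = 1.518×10^-5 K/W
R_vermiculite fill = ln(286.4/231.4)/(2π×0.0739×21) = 0.02187 K/W
R_mineral wool = ln(326.4/286.4)/(2π×0.0405×21) = 0.02446 K/W
R_total = 0.04639 K/W
Q = ΔT/R_total = 153/0.04639

Q ≈ 3300 W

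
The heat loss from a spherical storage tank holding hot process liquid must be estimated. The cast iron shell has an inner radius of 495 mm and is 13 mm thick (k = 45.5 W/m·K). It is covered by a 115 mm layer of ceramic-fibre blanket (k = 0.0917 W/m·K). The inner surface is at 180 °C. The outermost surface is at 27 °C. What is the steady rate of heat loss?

Radial (spherical) resistances in series:
R_cast iron shell = (1/0.495 − 1/0.508)/(4π×45.5) = 9.042×10^-5 K/W
R_ceramic-fibre blanket = (1/0.508 − 1/0.623)/(4π×0.0917) = 0.3153 K/W
R_total = 0.3154 K/W
Q = ΔT/R_total = 153/0.3154

Q ≈ 485 W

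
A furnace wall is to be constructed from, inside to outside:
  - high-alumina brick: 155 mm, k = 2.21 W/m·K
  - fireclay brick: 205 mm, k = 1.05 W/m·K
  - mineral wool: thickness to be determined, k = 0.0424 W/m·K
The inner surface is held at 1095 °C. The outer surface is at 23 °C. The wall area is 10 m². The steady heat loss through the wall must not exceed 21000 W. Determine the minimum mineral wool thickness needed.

Treating each layer as a thermal resistance in series:
R_high-alumina brick = L/(kA) = 0.155/(2.21×10) = 0.007014 K/W
R_fireclay brick = L/(kA) = 0.205/(1.05×10) = 0.01952 K/W
Sum of the known resistances R_other = 0.02654 K/W
Required total resistance R_tot = ΔT/Q_allow = 1072/21000 = 0.05105 K/W
R_mineral wool = R_tot − R_other = 0.02451 K/W
L = R·k·A = 0.02451×0.0424×10

L ≈ 10.4 mm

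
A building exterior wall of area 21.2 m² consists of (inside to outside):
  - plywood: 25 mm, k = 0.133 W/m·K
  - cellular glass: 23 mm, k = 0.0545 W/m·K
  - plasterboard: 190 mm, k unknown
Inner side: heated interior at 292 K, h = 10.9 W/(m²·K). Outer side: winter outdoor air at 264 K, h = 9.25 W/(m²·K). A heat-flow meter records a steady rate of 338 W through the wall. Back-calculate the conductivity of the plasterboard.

Model the wall as resistances in series:
R_inner film = 1/(h_i·A) = 1/(10.9×21.2) = 0.004328 K/W
R_plywood = L/(kA) = 0.025/(0.133×21.2) = 0.008867 K/W
R_cellular glass = L/(kA) = 0.023/(0.0545×21.2) = 0.01991 K/W
R_outer film = 1/(h_o·A) = 1/(9.25×21.2) = 0.005099 K/W
Sum of known resistances R_other = 0.0382 K/W
Total R = ΔT/Q = 28/338 = 0.08284 K/W
R_plasterboard = R_total − R_other = 0.04464 K/W
k = L/(R·A) = 0.19/(0.04464×21.2)

k ≈ 0.201 W/(m·K)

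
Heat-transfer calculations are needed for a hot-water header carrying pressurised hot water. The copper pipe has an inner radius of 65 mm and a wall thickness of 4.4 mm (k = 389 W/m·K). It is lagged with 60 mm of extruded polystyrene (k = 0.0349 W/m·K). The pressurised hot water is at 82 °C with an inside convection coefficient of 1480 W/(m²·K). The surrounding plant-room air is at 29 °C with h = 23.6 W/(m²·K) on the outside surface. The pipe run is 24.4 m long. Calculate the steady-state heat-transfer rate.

Per-layer cylindrical resistances, series-summed:
R_inner film = 1/(h_i·2πr₁L) = 1/(1480×2π×0.065×24.4) = 6.78×10^-5 K/W
R_copper pipe wall = ln(69.4/65)/(2π×389×24.4) = 1.098×10^-6 K/W
R_extruded polystyrene = ln(129.4/69.4)/(2π×0.0349×24.4) = 0.1164 K/W
R_outer film = 1/(h_o·2πr_oL) = 1/(23.6×2π×0.1294×24.4) = 0.002136 K/W
R_total = 0.1186 K/W
Q = ΔT/R_total = 53/0.1186

Q ≈ 447 W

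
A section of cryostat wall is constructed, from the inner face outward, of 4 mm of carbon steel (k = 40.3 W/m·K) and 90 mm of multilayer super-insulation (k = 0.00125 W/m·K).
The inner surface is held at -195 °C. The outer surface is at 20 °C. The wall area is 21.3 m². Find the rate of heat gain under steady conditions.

Treating each layer as a thermal resistance in series:
R_carbon steel = L/(kA) = 0.004/(40.3×21.3) = 4.66×10^-6 K/W
R_multilayer super-insulation = L/(kA) = 0.09/(0.00125×21.3) = 3.38 K/W
R_total = 3.38 K/W
Q = ΔT / R_total = 215 / 3.38

Q ≈ 63.6 W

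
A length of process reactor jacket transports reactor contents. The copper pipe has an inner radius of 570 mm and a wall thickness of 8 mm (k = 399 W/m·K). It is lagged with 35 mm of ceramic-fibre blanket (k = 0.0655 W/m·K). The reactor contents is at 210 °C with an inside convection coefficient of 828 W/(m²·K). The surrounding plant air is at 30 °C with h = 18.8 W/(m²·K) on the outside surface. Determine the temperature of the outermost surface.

Treating each annulus and film as a series resistance:
R_inner film = 1/(h_i·2πr₁L) = 1/(828×2π×0.57×1) = 3.372×10^-4 K/W
R_copper pipe wall = ln(578/570)/(2π×399×1) = 5.559×10^-6 K/W
R_ceramic-fibre blanket = ln(613/578)/(2π×0.0655×1) = 0.1429 K/W
R_outer film = 1/(h_o·2πr_oL) = 1/(18.8×2π×0.613×1) = 0.01381 K/W
R_total = 0.157 K/W
Q = ΔT/R_total = 180/0.157
Q = 1150 W/m
T_interface = T_inner − Q·ΣR(inner→interface) = 210 − 1150×0.1432

T ≈ 45.8 °C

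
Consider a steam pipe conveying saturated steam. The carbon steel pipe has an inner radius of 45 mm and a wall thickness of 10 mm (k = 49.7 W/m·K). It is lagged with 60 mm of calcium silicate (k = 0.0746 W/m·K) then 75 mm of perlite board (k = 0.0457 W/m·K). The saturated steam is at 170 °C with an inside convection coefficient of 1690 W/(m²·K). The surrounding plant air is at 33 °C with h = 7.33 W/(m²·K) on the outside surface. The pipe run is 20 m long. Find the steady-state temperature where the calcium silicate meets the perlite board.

T ≈ 107 °C

Per-layer cylindrical resistances, series-summed:
R_inner film = 1/(h_i·2πr₁L) = 1/(1690×2π×0.045×20) = 1.046×10^-4 K/W
R_carbon steel pipe wall = ln(55/45)/(2π×49.7×20) = 3.213×10^-5 K/W
R_calcium silicate = ln(115/55)/(2π×0.0746×20) = 0.07868 K/W
R_perlite board = ln(190/115)/(2π×0.0457×20) = 0.08743 K/W
R_outer film = 1/(h_o·2πr_oL) = 1/(7.33×2π×0.19×20) = 0.005714 K/W
R_total = 0.172 K/W
Q = ΔT/R_total = 137/0.172
Q = 797 W
T_interface = T_inner − Q·ΣR(inner→interface) = 170 − 797×0.07882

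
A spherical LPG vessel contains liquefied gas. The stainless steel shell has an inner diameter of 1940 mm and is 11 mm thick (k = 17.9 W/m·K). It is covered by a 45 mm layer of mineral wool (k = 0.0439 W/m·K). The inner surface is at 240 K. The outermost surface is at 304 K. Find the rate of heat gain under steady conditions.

Each spherical layer contributes R = (1/r_i − 1/r_o)/(4πk):
R_stainless steel shell = (1/0.97 − 1/0.981)/(4π×17.9) = 5.139×10^-5 K/W
R_mineral wool = (1/0.981 − 1/1.026)/(4π×0.0439) = 0.08104 K/W
R_total = 0.0811 K/W
Q = ΔT/R_total = 64/0.0811

Q ≈ 789 W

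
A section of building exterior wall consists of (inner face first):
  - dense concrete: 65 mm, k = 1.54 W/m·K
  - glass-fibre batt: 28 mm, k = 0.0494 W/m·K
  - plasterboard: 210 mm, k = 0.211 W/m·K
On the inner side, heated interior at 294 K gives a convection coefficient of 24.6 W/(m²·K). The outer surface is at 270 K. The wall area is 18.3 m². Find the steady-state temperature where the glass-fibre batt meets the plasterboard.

T ≈ 285 K

Model the wall as resistances in series:
R_inner film = 1/(h_i·A) = 1/(24.6×18.3) = 0.002221 K/W
R_dense concrete = L/(kA) = 0.065/(1.54×18.3) = 0.002306 K/W
R_glass-fibre batt = L/(kA) = 0.028/(0.0494×18.3) = 0.03097 K/W
R_plasterboard = L/(kA) = 0.21/(0.211×18.3) = 0.05439 K/W
R_total = 0.08989 K/W;  Q = ΔT/R_total = 24/0.08989 = 267 W
T_interface = T_inner − Q·ΣR(inner→interface) = 294 − 267×0.0355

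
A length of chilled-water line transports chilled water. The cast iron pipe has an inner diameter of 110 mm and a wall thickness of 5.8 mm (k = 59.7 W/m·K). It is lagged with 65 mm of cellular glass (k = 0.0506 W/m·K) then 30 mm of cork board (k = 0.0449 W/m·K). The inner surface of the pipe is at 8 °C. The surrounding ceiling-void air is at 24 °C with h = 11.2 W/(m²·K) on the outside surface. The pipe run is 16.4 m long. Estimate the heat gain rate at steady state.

Treating each annulus and film as a series resistance:
R_cast iron pipe wall = ln(60.8/55)/(2π×59.7×16.4) = 1.63×10^-5 K/W
R_cellular glass = ln(125.8/60.8)/(2π×0.0506×16.4) = 0.1395 K/W
R_cork board = ln(155.8/125.8)/(2π×0.0449×16.4) = 0.04623 K/W
R_outer film = 1/(h_o·2πr_oL) = 1/(11.2×2π×0.1558×16.4) = 0.005561 K/W
R_total = 0.1913 K/W
Q = ΔT/R_total = 16/0.1913

Q ≈ 83.7 W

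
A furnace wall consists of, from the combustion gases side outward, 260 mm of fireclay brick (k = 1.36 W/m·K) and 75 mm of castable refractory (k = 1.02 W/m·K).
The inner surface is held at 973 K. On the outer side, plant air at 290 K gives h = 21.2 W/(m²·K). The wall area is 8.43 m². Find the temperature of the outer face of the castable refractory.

T ≈ 393 K

Model the wall as resistances in series:
R_fireclay brick = L/(kA) = 0.26/(1.36×8.43) = 0.02268 K/W
R_castable refractory = L/(kA) = 0.075/(1.02×8.43) = 0.008722 K/W
R_outer film = 1/(h_o·A) = 1/(21.2×8.43) = 0.005595 K/W
R_total = 0.037 K/W;  Q = ΔT/R_total = 683/0.037 = 18460 W
T_interface = T_inner − Q·ΣR(inner→interface) = 973 − 18500×0.0314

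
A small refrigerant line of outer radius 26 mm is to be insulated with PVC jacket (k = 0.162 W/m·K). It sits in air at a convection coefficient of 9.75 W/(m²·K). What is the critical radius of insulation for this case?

For a cylinder r_cr = k/h = 0.162/9.75
r_cr = 16.6 mm; since the bare radius (26 mm) is above r_cr, any added insulation will reduce heat loss.

r_cr ≈ 16.6 mm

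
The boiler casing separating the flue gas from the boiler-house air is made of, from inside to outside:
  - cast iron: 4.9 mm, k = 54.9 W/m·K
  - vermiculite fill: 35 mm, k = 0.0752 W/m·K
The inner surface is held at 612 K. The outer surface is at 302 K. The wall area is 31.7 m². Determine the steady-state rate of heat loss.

Q ≈ 21100 W

Series thermal resistances:
R_cast iron = L/(kA) = 0.0049/(54.9×31.7) = 2.816×10^-6 K/W
R_vermiculite fill = L/(kA) = 0.035/(0.0752×31.7) = 0.01468 K/W
R_total = 0.01469 K/W
Q = ΔT / R_total = 310 / 0.01469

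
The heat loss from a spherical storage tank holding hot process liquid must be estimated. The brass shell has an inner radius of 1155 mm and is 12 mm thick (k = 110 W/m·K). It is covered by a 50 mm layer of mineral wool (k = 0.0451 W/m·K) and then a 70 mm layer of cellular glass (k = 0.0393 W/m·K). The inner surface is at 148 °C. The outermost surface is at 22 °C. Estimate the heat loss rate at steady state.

Q ≈ 826 W

Radial (spherical) resistances in series:
R_brass shell = (1/1.155 − 1/1.167)/(4π×110) = 6.441×10^-6 K/W
R_mineral wool = (1/1.167 − 1/1.217)/(4π×0.0451) = 0.06212 K/W
R_cellular glass = (1/1.217 − 1/1.287)/(4π×0.0393) = 0.0905 K/W
R_total = 0.1526 K/W
Q = ΔT/R_total = 126/0.1526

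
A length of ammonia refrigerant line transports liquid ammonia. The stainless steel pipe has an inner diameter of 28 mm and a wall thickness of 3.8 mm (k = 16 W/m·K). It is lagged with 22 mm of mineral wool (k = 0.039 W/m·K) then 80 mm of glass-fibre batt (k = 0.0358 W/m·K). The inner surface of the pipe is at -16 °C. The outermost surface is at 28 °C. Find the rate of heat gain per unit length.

Radial resistances (cylindrical: R_cond = ln(r_o/r_i)/(2πkL), R_conv = 1/(h·2πrL)):
R_stainless steel pipe wall = ln(17.8/14)/(2π×16×1) = 0.002389 K/W
R_mineral wool = ln(39.8/17.8)/(2π×0.039×1) = 3.284 K/W
R_glass-fibre batt = ln(119.8/39.8)/(2π×0.0358×1) = 4.899 K/W
R_total = 8.185 K/W
Q = ΔT/R_total = 44/8.185

q′ ≈ 5.38 W/m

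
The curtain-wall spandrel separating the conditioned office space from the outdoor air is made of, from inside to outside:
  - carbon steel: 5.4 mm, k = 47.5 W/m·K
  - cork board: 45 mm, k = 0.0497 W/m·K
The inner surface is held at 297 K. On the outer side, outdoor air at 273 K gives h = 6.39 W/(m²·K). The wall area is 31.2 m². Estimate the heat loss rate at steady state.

Q ≈ 705 W

Using the resistance-network approach (series):
R_carbon steel = L/(kA) = 0.0054/(47.5×31.2) = 3.644×10^-6 K/W
R_cork board = L/(kA) = 0.045/(0.0497×31.2) = 0.02902 K/W
R_outer film = 1/(h_o·A) = 1/(6.39×31.2) = 0.005016 K/W
R_total = 0.03404 K/W
Q = ΔT / R_total = 24 / 0.03404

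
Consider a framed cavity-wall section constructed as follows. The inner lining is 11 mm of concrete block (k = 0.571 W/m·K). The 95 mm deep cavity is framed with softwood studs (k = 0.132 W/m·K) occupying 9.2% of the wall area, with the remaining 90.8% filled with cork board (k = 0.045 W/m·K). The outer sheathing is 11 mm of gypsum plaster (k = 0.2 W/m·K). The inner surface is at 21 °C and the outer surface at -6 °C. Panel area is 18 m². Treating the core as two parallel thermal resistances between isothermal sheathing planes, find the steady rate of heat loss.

Sheathing layers in series; stud and cavity paths in parallel between them.
R_inner = 0.011/(0.571×18) = 0.00107 K/W
R_stud  = 0.095/(0.132×0.092×18) = 0.4346 K/W
R_cav   = 0.095/(0.045×0.908×18) = 0.1292 K/W
1/R_core = 1/R_stud + 1/R_cav → R_core = 0.09957 K/W
R_outer = 0.011/(0.2×18) = 0.003056 K/W
R_total = 0.1037 K/W
Q = ΔT/R_total = 27/0.1037

Q ≈ 260 W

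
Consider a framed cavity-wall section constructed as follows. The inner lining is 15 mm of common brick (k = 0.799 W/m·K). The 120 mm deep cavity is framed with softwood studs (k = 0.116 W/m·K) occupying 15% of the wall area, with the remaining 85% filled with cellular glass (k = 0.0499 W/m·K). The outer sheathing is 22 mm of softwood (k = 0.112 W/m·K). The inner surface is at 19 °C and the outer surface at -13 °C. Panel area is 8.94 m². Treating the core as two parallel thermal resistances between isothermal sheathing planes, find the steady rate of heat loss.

Q ≈ 129 W

Sheathing layers in series; stud and cavity paths in parallel between them.
R_inner = 0.015/(0.799×8.94) = 0.0021 K/W
R_stud  = 0.12/(0.116×0.15×8.94) = 0.7714 K/W
R_cav   = 0.12/(0.0499×0.85×8.94) = 0.3165 K/W
1/R_core = 1/R_stud + 1/R_cav → R_core = 0.2244 K/W
R_outer = 0.022/(0.112×8.94) = 0.02197 K/W
R_total = 0.2485 K/W
Q = ΔT/R_total = 32/0.2485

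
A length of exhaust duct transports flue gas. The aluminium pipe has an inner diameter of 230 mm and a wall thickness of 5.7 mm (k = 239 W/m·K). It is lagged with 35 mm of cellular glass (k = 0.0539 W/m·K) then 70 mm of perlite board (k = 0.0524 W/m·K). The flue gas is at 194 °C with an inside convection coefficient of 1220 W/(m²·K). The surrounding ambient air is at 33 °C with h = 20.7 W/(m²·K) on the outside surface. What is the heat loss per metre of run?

q′ ≈ 84.1 W/m

Treating each annulus and film as a series resistance:
R_inner film = 1/(h_i·2πr₁L) = 1/(1220×2π×0.115×1) = 0.001134 K/W
R_aluminium pipe wall = ln(120.7/115)/(2π×239×1) = 3.221×10^-5 K/W
R_cellular glass = ln(155.7/120.7)/(2π×0.0539×1) = 0.7518 K/W
R_perlite board = ln(225.7/155.7)/(2π×0.0524×1) = 1.128 K/W
R_outer film = 1/(h_o·2πr_oL) = 1/(20.7×2π×0.2257×1) = 0.03407 K/W
R_total = 1.915 K/W
Q = ΔT/R_total = 161/1.915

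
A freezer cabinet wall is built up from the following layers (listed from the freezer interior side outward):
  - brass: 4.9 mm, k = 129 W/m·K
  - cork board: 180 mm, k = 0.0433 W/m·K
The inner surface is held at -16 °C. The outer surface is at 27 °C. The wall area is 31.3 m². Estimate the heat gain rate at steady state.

Q ≈ 324 W

Treating each layer as a thermal resistance in series:
R_brass = L/(kA) = 0.0049/(129×31.3) = 1.214×10^-6 K/W
R_cork board = L/(kA) = 0.18/(0.0433×31.3) = 0.1328 K/W
R_total = 0.1328 K/W
Q = ΔT / R_total = 43 / 0.1328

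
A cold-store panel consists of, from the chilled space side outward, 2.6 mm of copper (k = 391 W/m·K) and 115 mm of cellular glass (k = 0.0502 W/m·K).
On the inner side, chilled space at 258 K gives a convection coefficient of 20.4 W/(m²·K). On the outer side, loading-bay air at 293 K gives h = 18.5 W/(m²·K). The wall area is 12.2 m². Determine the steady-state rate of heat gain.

Series thermal resistances:
R_inner film = 1/(h_i·A) = 1/(20.4×12.2) = 0.004018 K/W
R_copper = L/(kA) = 0.0026/(391×12.2) = 5.451×10^-7 K/W
R_cellular glass = L/(kA) = 0.115/(0.0502×12.2) = 0.1878 K/W
R_outer film = 1/(h_o·A) = 1/(18.5×12.2) = 0.004431 K/W
R_total = 0.1962 K/W
Q = ΔT / R_total = 35 / 0.1962

Q ≈ 178 W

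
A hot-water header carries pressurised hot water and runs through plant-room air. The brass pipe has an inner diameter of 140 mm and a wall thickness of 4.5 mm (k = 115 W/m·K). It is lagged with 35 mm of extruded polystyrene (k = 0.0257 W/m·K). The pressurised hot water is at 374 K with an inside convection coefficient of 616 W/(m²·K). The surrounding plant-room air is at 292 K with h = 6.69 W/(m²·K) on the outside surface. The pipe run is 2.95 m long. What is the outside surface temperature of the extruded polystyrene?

T ≈ 299 K

Per-layer cylindrical resistances, series-summed:
R_inner film = 1/(h_i·2πr₁L) = 1/(616×2π×0.07×2.95) = 0.001251 K/W
R_brass pipe wall = ln(74.5/70)/(2π×115×2.95) = 2.923×10^-5 K/W
R_extruded polystyrene = ln(109.5/74.5)/(2π×0.0257×2.95) = 0.8085 K/W
R_outer film = 1/(h_o·2πr_oL) = 1/(6.69×2π×0.1095×2.95) = 0.07365 K/W
R_total = 0.8834 K/W
Q = ΔT/R_total = 82/0.8834
Q = 92.8 W
T_interface = T_inner − Q·ΣR(inner→interface) = 374 − 92.8×0.8098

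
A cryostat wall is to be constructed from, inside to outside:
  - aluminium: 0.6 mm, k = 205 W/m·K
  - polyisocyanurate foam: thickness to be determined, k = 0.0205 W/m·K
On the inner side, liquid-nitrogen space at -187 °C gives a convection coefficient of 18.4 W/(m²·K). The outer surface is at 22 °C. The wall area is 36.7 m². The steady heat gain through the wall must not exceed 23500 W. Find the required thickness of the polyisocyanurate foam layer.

L ≈ 5.58 mm

Using the resistance-network approach (series):
R_inner film = 1/(h_i·A) = 1/(18.4×36.7) = 0.001481 K/W
R_aluminium = L/(kA) = 0.0006/(205×36.7) = 7.975×10^-8 K/W
Sum of the known resistances R_other = 0.001481 K/W
Required total resistance R_tot = ΔT/Q_allow = 209/23500 = 0.008894 K/W
R_polyisocyanurate foam = R_tot − R_other = 0.007413 K/W
L = R·k·A = 0.007413×0.0205×36.7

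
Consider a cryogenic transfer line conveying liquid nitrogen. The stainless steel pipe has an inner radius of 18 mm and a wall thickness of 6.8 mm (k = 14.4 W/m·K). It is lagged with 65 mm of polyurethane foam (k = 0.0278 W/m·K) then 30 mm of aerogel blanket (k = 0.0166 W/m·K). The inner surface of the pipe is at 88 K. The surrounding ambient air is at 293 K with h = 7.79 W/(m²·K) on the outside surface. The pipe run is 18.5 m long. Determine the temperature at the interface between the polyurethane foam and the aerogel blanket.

Radial resistances (cylindrical: R_cond = ln(r_o/r_i)/(2πkL), R_conv = 1/(h·2πrL)):
R_stainless steel pipe wall = ln(24.8/18)/(2π×14.4×18.5) = 1.915×10^-4 K/W
R_polyurethane foam = ln(89.8/24.8)/(2π×0.0278×18.5) = 0.3982 K/W
R_aerogel blanket = ln(119.8/89.8)/(2π×0.0166×18.5) = 0.1494 K/W
R_outer film = 1/(h_o·2πr_oL) = 1/(7.79×2π×0.1198×18.5) = 0.009218 K/W
R_total = 0.557 K/W
Q = ΔT/R_total = 205/0.557
Q = 368 W
T_interface = T_inner + Q·ΣR(inner→interface) = 88 + 368×0.3984

T ≈ 235 K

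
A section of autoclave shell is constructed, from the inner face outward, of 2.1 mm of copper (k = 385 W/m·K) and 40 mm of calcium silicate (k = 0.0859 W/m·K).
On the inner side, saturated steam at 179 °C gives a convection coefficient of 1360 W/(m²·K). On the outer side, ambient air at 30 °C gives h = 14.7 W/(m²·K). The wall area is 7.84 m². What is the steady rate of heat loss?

Q ≈ 2190 W

Thermal resistances in series:
R_inner film = 1/(h_i·A) = 1/(1360×7.84) = 9.379×10^-5 K/W
R_copper = L/(kA) = 0.0021/(385×7.84) = 6.957×10^-7 K/W
R_calcium silicate = L/(kA) = 0.04/(0.0859×7.84) = 0.0594 K/W
R_outer film = 1/(h_o·A) = 1/(14.7×7.84) = 0.008677 K/W
R_total = 0.06817 K/W
Q = ΔT / R_total = 149 / 0.06817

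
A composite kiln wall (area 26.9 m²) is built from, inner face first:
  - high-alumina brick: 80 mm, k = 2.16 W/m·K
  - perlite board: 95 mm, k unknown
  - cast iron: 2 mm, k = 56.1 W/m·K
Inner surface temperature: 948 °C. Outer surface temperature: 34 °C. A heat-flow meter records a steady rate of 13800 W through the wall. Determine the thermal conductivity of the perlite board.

k ≈ 0.0545 W/(m·K)

Treating each layer as a thermal resistance in series:
R_high-alumina brick = L/(kA) = 0.08/(2.16×26.9) = 0.001377 K/W
R_cast iron = L/(kA) = 0.002/(56.1×26.9) = 1.325×10^-6 K/W
Sum of known resistances R_other = 0.001378 K/W
Total R = ΔT/Q = 914/13800 = 0.06623 K/W
R_perlite board = R_total − R_other = 0.06485 K/W
k = L/(R·A) = 0.095/(0.06485×26.9)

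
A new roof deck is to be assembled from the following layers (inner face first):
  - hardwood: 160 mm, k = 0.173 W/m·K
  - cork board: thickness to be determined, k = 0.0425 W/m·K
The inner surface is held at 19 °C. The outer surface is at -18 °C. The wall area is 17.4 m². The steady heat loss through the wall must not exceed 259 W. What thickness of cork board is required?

Series thermal resistances:
R_hardwood = L/(kA) = 0.16/(0.173×17.4) = 0.05315 K/W
Sum of the known resistances R_other = 0.05315 K/W
Required total resistance R_tot = ΔT/Q_allow = 37/259 = 0.1429 K/W
R_cork board = R_tot − R_other = 0.0897 K/W
L = R·k·A = 0.0897×0.0425×17.4

L ≈ 66.3 mm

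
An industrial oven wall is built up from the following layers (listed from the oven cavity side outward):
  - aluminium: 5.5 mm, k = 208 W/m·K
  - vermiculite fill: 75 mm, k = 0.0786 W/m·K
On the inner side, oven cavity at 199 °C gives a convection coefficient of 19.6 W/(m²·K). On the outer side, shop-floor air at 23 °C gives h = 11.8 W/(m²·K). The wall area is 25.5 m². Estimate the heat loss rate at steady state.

Treating each layer as a thermal resistance in series:
R_inner film = 1/(h_i·A) = 1/(19.6×25.5) = 0.002001 K/W
R_aluminium = L/(kA) = 0.0055/(208×25.5) = 1.037×10^-6 K/W
R_vermiculite fill = L/(kA) = 0.075/(0.0786×25.5) = 0.03742 K/W
R_outer film = 1/(h_o·A) = 1/(11.8×25.5) = 0.003323 K/W
R_total = 0.04274 K/W
Q = ΔT / R_total = 176 / 0.04274

Q ≈ 4120 W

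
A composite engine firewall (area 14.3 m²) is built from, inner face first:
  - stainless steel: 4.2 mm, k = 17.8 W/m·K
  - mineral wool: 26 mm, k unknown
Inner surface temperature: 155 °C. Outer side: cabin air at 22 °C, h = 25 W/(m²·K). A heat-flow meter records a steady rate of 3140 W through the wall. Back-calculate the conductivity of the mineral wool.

k ≈ 0.046 W/(m·K)

Thermal resistances in series:
R_stainless steel = L/(kA) = 0.0042/(17.8×14.3) = 1.65×10^-5 K/W
R_outer film = 1/(h_o·A) = 1/(25×14.3) = 0.002797 K/W
Sum of known resistances R_other = 0.002814 K/W
Total R = ΔT/Q = 133/3140 = 0.04236 K/W
R_mineral wool = R_total − R_other = 0.03954 K/W
k = L/(R·A) = 0.026/(0.03954×14.3)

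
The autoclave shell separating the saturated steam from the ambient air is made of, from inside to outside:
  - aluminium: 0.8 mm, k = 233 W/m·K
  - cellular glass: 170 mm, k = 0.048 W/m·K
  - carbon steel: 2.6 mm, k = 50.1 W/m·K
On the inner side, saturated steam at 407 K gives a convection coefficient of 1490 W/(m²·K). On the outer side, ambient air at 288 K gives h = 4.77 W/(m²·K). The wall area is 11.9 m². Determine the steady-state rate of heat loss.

Thermal resistances in series:
R_inner film = 1/(h_i·A) = 1/(1490×11.9) = 5.64×10^-5 K/W
R_aluminium = L/(kA) = 0.0008/(233×11.9) = 2.885×10^-7 K/W
R_cellular glass = L/(kA) = 0.17/(0.048×11.9) = 0.2976 K/W
R_carbon steel = L/(kA) = 0.0026/(50.1×11.9) = 4.361×10^-6 K/W
R_outer film = 1/(h_o·A) = 1/(4.77×11.9) = 0.01762 K/W
R_total = 0.3153 K/W
Q = ΔT / R_total = 119 / 0.3153

Q ≈ 377 W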